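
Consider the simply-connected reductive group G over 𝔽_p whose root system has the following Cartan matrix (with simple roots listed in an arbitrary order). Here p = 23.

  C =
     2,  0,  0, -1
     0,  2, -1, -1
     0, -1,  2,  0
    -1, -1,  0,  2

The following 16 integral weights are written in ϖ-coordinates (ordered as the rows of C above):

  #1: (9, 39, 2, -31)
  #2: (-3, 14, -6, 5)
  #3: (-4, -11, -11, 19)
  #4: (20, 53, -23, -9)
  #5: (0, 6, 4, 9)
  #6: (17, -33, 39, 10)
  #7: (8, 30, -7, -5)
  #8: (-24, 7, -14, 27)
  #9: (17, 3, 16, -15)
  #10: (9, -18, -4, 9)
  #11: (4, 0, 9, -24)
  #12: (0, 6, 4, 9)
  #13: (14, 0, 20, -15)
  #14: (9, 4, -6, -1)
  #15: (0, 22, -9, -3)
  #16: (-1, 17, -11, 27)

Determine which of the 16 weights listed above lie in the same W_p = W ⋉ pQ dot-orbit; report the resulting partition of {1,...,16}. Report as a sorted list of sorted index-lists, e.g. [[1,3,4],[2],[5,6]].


A_4 Cartan matrix, 4 simple roots permuted; ρ=(1,1,1,1).

Ā_23 reps of the 16 weights (A_4, coords as presented):

    1: (0, 7, 10, 3)
    2: (2, 10, 5, 4)
    3: (0, 7, 10, 3)
    4: (1, 13, 8, 1)
    5: (1, 7, 5, 10)
    6: (8, 2, 3, 4)
    7: (2, 10, 5, 4)
    8: (10, 0, 5, 0)
    9: (2, 10, 5, 4)
    10: (0, 7, 10, 3)
    11: (1, 7, 5, 10)
    12: (1, 7, 5, 10)
    13: (1, 13, 8, 1)
    14: (10, 0, 5, 0)
    15: (1, 13, 8, 1)
    16: (10, 0, 5, 0)

These 16 weights hit 6 W_23-dot-orbits; sizes (3, 3, 3, 3, 1, 3):

[[1, 3, 10], [2, 7, 9], [4, 13, 15], [5, 11, 12], [6], [8, 14, 16]]


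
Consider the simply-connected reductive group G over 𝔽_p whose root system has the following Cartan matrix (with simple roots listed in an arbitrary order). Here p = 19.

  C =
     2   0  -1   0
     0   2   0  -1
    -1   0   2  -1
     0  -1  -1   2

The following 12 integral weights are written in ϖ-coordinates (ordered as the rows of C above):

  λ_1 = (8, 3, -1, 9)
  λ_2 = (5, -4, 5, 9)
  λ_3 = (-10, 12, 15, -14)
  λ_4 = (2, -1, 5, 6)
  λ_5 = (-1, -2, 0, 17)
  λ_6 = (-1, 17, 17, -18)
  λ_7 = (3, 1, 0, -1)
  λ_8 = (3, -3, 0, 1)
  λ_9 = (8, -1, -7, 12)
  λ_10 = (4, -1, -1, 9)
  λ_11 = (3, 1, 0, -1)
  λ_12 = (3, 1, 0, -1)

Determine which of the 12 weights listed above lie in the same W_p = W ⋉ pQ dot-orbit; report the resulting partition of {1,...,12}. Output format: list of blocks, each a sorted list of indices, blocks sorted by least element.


Cartan matrix: type A_4 (|W|=120); un-permuting the 4 rows.

Ā_19 reps of the 12 weights (A_4, coords as presented):

  λ_1+ρ ↦ (5, 0, 0, 10) · λ_2+ρ ↦ (3, 0, 6, 7) · λ_3+ρ ↦ (3, 0, 6, 7) · λ_4+ρ ↦ (3, 0, 6, 7) · λ_5+ρ ↦ (0, 1, 1, 17) · λ_6+ρ ↦ (0, 1, 1, 17) · λ_7+ρ ↦ (4, 2, 1, 0) · λ_8+ρ ↦ (4, 2, 1, 0) · λ_9+ρ ↦ (3, 0, 6, 7) · λ_10+ρ ↦ (5, 0, 0, 10) · λ_11+ρ ↦ (4, 2, 1, 0) · λ_12+ρ ↦ (4, 2, 1, 0)

Partition of {1..12} into 4 W_19-dot-orbits:

[[1, 10], [2, 3, 4, 9], [5, 6], [7, 8, 11, 12]]


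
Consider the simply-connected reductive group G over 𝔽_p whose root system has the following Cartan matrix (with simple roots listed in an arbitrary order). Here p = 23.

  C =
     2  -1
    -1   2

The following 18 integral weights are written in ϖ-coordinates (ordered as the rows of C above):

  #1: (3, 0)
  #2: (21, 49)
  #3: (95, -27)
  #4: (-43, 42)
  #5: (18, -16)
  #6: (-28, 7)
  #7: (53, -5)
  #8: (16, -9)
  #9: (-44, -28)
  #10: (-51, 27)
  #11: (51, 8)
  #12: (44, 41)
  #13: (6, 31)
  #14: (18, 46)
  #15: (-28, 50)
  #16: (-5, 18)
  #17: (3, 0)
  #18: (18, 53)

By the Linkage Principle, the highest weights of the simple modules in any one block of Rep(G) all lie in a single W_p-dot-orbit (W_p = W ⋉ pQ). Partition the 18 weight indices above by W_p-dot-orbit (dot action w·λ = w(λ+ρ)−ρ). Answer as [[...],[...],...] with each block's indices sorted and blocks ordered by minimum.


Cartan matrix: type A_2 (|W|=6); un-permuting the 2 rows.

Folding the 18 weights λ_j+ρ into Ā_23 (reps in the given 2-coord order):

  1: (4, 1) · 2: (3, 19) · 3: (3, 19) · 4: (3, 19) · 5: (4, 15) · 6: (4, 15) · 7: (4, 15) · 8: (9, 8) · 9: (3, 19) · 10: (4, 1) · 11: (9, 8) · 12: (4, 1) · 13: (9, 7) · 14: (3, 19) · 15: (4, 1) · 16: (4, 15) · 17: (4, 1) · 18: (4, 15)

Linkage partition of the 18 weights (5 classes, p=23):

[[1, 10, 12, 15, 17], [2, 3, 4, 9, 14], [5, 6, 7, 16, 18], [8, 11], [13]]


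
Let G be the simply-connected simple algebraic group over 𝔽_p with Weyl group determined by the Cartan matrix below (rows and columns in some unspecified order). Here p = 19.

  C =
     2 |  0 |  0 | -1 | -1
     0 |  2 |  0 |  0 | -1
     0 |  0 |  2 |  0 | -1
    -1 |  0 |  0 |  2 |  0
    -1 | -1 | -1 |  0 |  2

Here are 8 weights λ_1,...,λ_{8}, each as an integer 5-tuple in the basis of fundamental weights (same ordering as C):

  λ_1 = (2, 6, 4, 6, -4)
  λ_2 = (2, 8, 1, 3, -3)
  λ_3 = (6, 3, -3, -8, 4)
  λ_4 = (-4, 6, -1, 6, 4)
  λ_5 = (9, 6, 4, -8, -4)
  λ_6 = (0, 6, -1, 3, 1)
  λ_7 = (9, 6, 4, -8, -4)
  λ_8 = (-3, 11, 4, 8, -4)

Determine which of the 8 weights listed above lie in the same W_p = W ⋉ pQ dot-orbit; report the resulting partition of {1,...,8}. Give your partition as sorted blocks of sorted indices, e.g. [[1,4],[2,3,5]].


Cartan matrix: type D_5 (|W|=1920); un-permuting the 5 rows.

Each λ_j+ρ reduced to Ā_19; 5-tuples below use C's row order:

  λ_1 → (0, 4, 2, 7, 3)
  λ_2 → (1, 7, 0, 4, 2)
  λ_3 → (0, 4, 2, 7, 3)
  λ_4 → (1, 7, 0, 4, 2)
  λ_5 → (0, 4, 2, 7, 3)
  λ_6 → (1, 7, 0, 4, 2)
  λ_7 → (0, 4, 2, 7, 3)
  λ_8 → (1, 7, 0, 4, 2)

The 8 indices split into 2 linkage classes (same alcove rep ⇔ same W_19-dot-orbit):

[[1, 3, 5, 7], [2, 4, 6, 8]]


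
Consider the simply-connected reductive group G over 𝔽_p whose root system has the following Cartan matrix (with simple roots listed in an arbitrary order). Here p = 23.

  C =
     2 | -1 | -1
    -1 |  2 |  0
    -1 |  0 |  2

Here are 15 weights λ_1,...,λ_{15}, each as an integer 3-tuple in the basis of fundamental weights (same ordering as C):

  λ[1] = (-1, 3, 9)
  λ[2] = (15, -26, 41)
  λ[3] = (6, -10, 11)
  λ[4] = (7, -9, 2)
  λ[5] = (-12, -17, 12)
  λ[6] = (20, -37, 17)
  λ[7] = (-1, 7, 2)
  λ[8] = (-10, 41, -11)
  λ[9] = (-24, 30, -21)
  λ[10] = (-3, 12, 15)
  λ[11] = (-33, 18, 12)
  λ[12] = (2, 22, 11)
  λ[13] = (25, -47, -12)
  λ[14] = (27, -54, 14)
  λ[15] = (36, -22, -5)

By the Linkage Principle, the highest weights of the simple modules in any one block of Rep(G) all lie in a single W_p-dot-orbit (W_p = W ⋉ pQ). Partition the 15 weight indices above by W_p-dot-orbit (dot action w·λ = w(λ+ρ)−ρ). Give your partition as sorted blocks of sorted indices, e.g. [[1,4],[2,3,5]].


Cartan matrix: type A_3 (|W|=24); un-permuting the 3 rows.

Each λ_j+ρ reduced to Ā_23; 3-tuples below use C's row order:

    λ_1 → (0, 4, 10)
    λ_2 → (2, 7, 10)
    λ_3 → (2, 7, 10)
    λ_4 → (0, 8, 3)
    λ_5 → (2, 7, 10)
    λ_6 → (2, 5, 13)
    λ_7 → (0, 8, 3)
    λ_8 → (0, 4, 10)
    λ_9 → (0, 8, 3)
    λ_10 → (2, 7, 10)
    λ_11 → (0, 4, 10)
    λ_12 → (0, 8, 3)
    λ_13 → (0, 8, 3)
    λ_14 → (2, 5, 13)
    λ_15 → (2, 7, 10)

Linkage partition of the 15 weights (4 classes, p=23):

[[1, 8, 11], [2, 3, 5, 10, 15], [4, 7, 9, 12, 13], [6, 14]]


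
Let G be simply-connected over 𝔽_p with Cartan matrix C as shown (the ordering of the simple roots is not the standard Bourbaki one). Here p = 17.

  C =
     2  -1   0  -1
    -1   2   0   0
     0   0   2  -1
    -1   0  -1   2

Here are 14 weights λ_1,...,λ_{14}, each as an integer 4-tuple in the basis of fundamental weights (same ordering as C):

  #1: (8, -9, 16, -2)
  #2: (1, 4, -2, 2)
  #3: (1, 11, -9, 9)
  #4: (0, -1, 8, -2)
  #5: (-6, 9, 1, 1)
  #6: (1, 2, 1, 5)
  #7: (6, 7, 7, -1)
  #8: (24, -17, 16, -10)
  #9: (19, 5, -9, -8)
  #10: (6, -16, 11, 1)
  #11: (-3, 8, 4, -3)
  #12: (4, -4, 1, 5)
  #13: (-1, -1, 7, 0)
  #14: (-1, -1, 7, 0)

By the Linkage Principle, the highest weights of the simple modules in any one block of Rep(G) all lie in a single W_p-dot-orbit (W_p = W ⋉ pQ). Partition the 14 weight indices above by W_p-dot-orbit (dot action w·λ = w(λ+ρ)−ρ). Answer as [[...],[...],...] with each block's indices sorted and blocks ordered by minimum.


Type A_4, rank 4, |W|=120; reorder rows/cols to standard.

Folding the 14 weights λ_j+ρ into Ā_17 (reps in the given 4-coord order):

  1: (0, 0, 8, 1) · 2: (2, 5, 1, 2) · 3: (2, 5, 1, 2) · 4: (0, 0, 8, 1) · 5: (2, 5, 1, 2) · 6: (2, 3, 2, 6) · 7: (7, 2, 2, 0) · 8: (0, 0, 8, 1) · 9: (2, 3, 2, 6) · 10: (2, 3, 2, 6) · 11: (2, 5, 1, 2) · 12: (2, 3, 2, 6) · 13: (0, 0, 8, 1) · 14: (0, 0, 8, 1)

4 distinct reps among the 14 weights ⇒ 4 W_17-linkage classes:

[[1, 4, 8, 13, 14], [2, 3, 5, 11], [6, 9, 10, 12], [7]]


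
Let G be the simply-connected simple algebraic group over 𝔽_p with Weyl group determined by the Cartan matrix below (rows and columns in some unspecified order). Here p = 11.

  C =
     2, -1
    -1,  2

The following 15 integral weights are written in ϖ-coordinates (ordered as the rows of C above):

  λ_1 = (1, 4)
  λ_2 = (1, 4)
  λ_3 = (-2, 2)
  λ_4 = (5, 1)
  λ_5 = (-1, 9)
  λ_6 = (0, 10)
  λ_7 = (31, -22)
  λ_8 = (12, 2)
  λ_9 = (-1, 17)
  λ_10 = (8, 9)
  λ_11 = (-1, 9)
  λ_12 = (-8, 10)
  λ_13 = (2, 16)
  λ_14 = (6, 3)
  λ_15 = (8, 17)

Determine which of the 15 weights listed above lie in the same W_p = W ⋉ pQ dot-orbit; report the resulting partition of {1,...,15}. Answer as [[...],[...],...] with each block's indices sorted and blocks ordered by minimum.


C ↔ A_2 under row/col permutation; |W(A_2)| = 6.

Each λ_j+ρ reduced to Ā_11; 2-tuples below use C's row order:

    λ_1+ρ ↦ (2, 5)
    λ_2+ρ ↦ (2, 5)
    λ_3+ρ ↦ (1, 2)
    λ_4+ρ ↦ (6, 2)
    λ_5+ρ ↦ (0, 10)
    λ_6+ρ ↦ (0, 10)
    λ_7+ρ ↦ (0, 10)
    λ_8+ρ ↦ (6, 2)
    λ_9+ρ ↦ (7, 4)
    λ_10+ρ ↦ (1, 2)
    λ_11+ρ ↦ (0, 10)
    λ_12+ρ ↦ (7, 4)
    λ_13+ρ ↦ (6, 2)
    λ_14+ρ ↦ (7, 4)
    λ_15+ρ ↦ (2, 5)

These 15 weights hit 5 W_11-dot-orbits; sizes (3, 2, 3, 4, 3):

[[1, 2, 15], [3, 10], [4, 8, 13], [5, 6, 7, 11], [9, 12, 14]]


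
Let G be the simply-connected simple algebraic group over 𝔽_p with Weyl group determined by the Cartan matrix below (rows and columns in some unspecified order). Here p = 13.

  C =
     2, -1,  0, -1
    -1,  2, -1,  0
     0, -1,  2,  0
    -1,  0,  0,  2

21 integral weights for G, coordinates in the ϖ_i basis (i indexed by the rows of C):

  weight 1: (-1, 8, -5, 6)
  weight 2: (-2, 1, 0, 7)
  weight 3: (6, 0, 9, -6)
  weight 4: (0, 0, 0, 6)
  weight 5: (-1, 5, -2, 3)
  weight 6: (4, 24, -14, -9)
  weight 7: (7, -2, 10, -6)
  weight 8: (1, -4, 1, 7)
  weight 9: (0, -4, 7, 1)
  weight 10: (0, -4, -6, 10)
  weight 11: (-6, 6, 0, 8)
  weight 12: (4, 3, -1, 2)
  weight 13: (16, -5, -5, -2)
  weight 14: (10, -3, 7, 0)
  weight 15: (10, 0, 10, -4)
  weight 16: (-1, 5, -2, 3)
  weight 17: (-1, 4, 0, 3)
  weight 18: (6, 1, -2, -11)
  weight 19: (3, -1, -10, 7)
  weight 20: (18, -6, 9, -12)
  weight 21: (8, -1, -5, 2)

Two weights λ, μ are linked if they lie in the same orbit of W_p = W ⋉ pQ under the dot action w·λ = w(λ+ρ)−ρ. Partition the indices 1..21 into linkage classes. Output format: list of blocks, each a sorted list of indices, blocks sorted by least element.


C ↔ A_4 under row/col permutation; |W(A_4)| = 120.

Each λ_j+ρ reduced to Ā_13; 4-tuples below use C's row order:

  1: (0, 5, 1, 4);  2: (1, 1, 1, 7);  3: (2, 1, 5, 0);  4: (1, 1, 1, 7);  5: (0, 5, 1, 4);  6: (5, 4, 0, 3);  7: (2, 1, 5, 0);  8: (1, 1, 1, 7);  9: (2, 1, 5, 0);  10: (5, 2, 1, 4);  11: (5, 2, 1, 4);  12: (5, 4, 0, 3);  13: (5, 4, 0, 3);  14: (5, 2, 1, 4);  15: (1, 1, 1, 7);  16: (0, 5, 1, 4);  17: (0, 5, 1, 4);  18: (1, 1, 1, 7);  19: (5, 4, 0, 3);  20: (2, 1, 5, 0);  21: (5, 4, 0, 3)

Linkage partition of the 21 weights (5 classes, p=13):

[[1, 5, 16, 17], [2, 4, 8, 15, 18], [3, 7, 9, 20], [6, 12, 13, 19, 21], [10, 11, 14]]


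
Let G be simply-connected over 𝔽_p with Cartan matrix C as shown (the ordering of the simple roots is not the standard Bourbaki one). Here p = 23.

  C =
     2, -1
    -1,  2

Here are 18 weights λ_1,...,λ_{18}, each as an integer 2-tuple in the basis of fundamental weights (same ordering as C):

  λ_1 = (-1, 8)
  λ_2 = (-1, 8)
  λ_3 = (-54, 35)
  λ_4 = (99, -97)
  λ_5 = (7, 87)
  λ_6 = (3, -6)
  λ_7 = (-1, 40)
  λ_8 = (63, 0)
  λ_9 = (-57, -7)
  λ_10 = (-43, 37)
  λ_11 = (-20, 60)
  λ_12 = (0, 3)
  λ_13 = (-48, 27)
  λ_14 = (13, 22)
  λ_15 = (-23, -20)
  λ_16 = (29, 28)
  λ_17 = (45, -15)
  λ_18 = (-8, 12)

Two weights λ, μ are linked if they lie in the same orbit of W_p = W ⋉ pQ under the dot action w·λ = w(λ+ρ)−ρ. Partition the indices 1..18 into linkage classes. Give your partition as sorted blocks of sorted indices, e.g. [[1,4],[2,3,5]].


Dynkin diagram of C (from the 2 off-diagonal −1 entries): A_2.

λ_j+ρ reflected into Ā_23 (⟨·,θ^∨⟩≤23); 2-tuples as given:

  λ_1 → (0, 9)
  λ_2 → (0, 9)
  λ_3 → (7, 6)
  λ_4 → (4, 15)
  λ_5 → (4, 15)
  λ_6 → (1, 4)
  λ_7 → (18, 5)
  λ_8 → (1, 4)
  λ_9 → (7, 6)
  λ_10 → (4, 15)
  λ_11 → (4, 15)
  λ_12 → (1, 4)
  λ_13 → (1, 4)
  λ_14 → (0, 9)
  λ_15 → (1, 4)
  λ_16 → (7, 6)
  λ_17 → (0, 9)
  λ_18 → (7, 6)

Partition of {1..18} into 5 W_23-dot-orbits:

[[1, 2, 14, 17], [3, 9, 16, 18], [4, 5, 10, 11], [6, 8, 12, 13, 15], [7]]


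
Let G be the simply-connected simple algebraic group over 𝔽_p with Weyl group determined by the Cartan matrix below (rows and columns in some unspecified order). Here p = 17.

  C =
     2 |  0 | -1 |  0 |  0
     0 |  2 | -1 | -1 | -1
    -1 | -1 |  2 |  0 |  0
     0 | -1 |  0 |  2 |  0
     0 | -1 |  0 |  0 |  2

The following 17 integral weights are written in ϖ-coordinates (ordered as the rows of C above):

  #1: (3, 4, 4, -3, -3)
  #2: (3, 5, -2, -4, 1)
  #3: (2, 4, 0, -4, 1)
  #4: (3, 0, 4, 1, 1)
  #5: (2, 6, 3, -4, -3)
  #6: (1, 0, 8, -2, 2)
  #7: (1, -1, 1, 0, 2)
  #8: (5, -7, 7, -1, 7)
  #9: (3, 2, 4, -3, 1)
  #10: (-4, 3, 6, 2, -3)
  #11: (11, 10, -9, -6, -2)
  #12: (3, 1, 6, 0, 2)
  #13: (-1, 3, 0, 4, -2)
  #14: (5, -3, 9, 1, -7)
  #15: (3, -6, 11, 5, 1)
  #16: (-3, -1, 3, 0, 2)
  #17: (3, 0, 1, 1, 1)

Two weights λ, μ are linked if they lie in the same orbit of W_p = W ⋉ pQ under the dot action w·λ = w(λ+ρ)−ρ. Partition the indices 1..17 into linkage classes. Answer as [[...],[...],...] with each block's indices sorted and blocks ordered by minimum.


Dynkin diagram of C (from the 8 off-diagonal −1 entries): D_5.

Folding the 17 weights λ_j+ρ into Ā_17 (reps in the given 5-coord order):

    λ_1 → (4, 1, 2, 2, 2)
    λ_2 → (3, 2, 1, 3, 2)
    λ_3 → (3, 2, 1, 3, 2)
    λ_4 → (4, 1, 2, 2, 2)
    λ_5 → (3, 2, 1, 3, 2)
    λ_6 → (2, 0, 2, 1, 3)
    λ_7 → (2, 0, 2, 1, 3)
    λ_8 → (6, 0, 1, 6, 2)
    λ_9 → (4, 1, 2, 2, 2)
    λ_10 → (3, 2, 1, 3, 2)
    λ_11 → (4, 1, 2, 2, 2)
    λ_12 → (2, 0, 2, 1, 3)
    λ_13 → (0, 3, 1, 5, 1)
    λ_14 → (6, 0, 1, 6, 2)
    λ_15 → (2, 0, 2, 1, 3)
    λ_16 → (2, 0, 2, 1, 3)
    λ_17 → (4, 1, 2, 2, 2)

The 17 indices split into 5 linkage classes (same alcove rep ⇔ same W_17-dot-orbit):

[[1, 4, 9, 11, 17], [2, 3, 5, 10], [6, 7, 12, 15, 16], [8, 14], [13]]


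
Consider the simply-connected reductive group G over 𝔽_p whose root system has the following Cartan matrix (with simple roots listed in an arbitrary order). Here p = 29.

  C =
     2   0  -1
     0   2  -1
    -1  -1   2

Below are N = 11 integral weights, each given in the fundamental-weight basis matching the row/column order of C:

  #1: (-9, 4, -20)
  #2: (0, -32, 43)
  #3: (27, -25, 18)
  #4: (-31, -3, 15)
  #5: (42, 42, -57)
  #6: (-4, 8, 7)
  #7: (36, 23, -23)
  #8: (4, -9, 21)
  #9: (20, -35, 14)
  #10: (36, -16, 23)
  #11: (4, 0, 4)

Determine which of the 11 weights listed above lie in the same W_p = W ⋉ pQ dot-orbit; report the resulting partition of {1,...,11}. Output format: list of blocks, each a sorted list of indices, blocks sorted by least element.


Cartan matrix: type A_3 (|W|=24); un-permuting the 3 rows.

Alcove-folded reps (p=29, 11 weights, presented ϖ-order):

  λ_1 → (5, 8, 14)
  λ_2 → (13, 13, 2)
  λ_3 → (5, 1, 5)
  λ_4 → (13, 13, 2)
  λ_5 → (13, 13, 2)
  λ_6 → (3, 9, 5)
  λ_7 → (5, 8, 14)
  λ_8 → (5, 8, 14)
  λ_9 → (5, 8, 14)
  λ_10 → (3, 9, 5)
  λ_11 → (5, 1, 5)

Partition of {1..11} into 4 W_29-dot-orbits:

[[1, 7, 8, 9], [2, 4, 5], [3, 11], [6, 10]]


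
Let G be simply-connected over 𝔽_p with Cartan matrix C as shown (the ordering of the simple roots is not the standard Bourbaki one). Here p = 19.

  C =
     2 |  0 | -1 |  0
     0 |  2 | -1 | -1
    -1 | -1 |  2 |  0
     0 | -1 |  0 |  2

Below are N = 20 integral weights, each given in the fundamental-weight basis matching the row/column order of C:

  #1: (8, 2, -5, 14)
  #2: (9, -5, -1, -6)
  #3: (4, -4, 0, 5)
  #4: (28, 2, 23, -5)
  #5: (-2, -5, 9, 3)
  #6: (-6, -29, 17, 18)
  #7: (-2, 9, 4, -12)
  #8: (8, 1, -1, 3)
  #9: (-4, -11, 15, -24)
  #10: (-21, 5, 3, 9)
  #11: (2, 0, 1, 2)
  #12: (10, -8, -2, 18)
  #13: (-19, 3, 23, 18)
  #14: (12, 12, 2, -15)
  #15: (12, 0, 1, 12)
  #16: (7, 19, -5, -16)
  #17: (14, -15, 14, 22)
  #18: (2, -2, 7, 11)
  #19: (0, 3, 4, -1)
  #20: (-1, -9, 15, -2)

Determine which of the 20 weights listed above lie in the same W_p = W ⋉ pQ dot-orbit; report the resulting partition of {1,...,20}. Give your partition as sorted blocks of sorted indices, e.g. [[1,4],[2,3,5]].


C ↔ A_4 under row/col permutation; |W(A_4)| = 120.

λ_j+ρ reflected into Ā_19 (⟨·,θ^∨⟩≤19); 4-tuples as given:

    1: (1, 1, 3, 10)
    2: (1, 4, 5, 0)
    3: (3, 1, 2, 3)
    4: (1, 1, 3, 10)
    5: (1, 4, 5, 0)
    6: (1, 4, 5, 0)
    7: (1, 1, 3, 10)
    8: (9, 2, 0, 4)
    9: (3, 1, 2, 3)
    10: (3, 9, 6, 1)
    11: (3, 1, 2, 3)
    12: (0, 1, 7, 8)
    13: (1, 4, 5, 0)
    14: (3, 1, 2, 3)
    15: (3, 1, 2, 3)
    16: (1, 1, 3, 10)
    17: (1, 1, 3, 10)
    18: (0, 1, 7, 8)
    19: (1, 4, 5, 0)
    20: (0, 1, 7, 8)

These 20 weights hit 6 W_19-dot-orbits; sizes (5, 5, 5, 1, 1, 3):

[[1, 4, 7, 16, 17], [2, 5, 6, 13, 19], [3, 9, 11, 14, 15], [8], [10], [12, 18, 20]]


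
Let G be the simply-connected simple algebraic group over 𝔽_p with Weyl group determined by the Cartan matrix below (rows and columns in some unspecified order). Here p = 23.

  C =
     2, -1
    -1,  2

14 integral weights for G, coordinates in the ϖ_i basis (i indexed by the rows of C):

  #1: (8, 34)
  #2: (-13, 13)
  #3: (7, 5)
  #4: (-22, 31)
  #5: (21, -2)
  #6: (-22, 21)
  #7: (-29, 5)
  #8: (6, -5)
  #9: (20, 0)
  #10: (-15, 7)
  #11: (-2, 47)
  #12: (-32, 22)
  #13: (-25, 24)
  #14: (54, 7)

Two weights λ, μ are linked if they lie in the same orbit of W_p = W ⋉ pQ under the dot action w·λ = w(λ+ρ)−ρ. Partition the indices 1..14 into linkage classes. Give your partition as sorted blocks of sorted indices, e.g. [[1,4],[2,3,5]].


Root system A_2: the 2×2 matrix C matches after relabeling.

Ā_23 reps of the 14 weights (A_2, coords as presented):

  1: (12, 2);  2: (12, 2);  3: (8, 6);  4: (12, 2);  5: (21, 1);  6: (21, 1);  7: (1, 17);  8: (3, 4);  9: (21, 1);  10: (8, 6);  11: (21, 1);  12: (15, 0);  13: (21, 1);  14: (8, 6)

6 distinct reps among the 14 weights ⇒ 6 W_23-linkage classes:

[[1, 2, 4], [3, 10, 14], [5, 6, 9, 11, 13], [7], [8], [12]]


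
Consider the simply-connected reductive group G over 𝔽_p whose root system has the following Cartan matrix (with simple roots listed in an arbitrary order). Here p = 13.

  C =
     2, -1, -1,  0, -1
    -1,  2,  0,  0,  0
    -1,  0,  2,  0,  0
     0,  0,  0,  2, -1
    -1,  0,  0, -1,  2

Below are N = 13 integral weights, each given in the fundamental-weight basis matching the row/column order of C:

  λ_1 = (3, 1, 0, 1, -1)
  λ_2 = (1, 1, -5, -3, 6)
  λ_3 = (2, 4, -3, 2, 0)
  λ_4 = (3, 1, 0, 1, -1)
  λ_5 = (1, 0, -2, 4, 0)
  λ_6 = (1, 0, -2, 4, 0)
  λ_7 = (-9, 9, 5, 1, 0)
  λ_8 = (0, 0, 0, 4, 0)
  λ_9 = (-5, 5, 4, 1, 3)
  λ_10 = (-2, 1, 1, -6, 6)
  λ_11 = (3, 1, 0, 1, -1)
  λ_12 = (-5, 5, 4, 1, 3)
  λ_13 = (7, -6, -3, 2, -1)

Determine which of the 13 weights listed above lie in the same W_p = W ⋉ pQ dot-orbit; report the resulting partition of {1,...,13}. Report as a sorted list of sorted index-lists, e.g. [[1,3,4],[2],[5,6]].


Dynkin diagram of C (from the 8 off-diagonal −1 entries): D_5.

Folding the 13 weights λ_j+ρ into Ā_13 (reps in the given 5-coord order):

    1: (4, 2, 1, 2, 0)
    2: (2, 0, 2, 2, 2)
    3: (1, 5, 2, 3, 0)
    4: (4, 2, 1, 2, 0)
    5: (1, 1, 1, 5, 1)
    6: (1, 1, 1, 5, 1)
    7: (1, 1, 1, 5, 1)
    8: (1, 1, 1, 5, 1)
    9: (4, 2, 1, 2, 0)
    10: (1, 1, 1, 5, 1)
    11: (4, 2, 1, 2, 0)
    12: (4, 2, 1, 2, 0)
    13: (1, 5, 2, 3, 0)

Partition of {1..13} into 4 W_13-dot-orbits:

[[1, 4, 9, 11, 12], [2], [3, 13], [5, 6, 7, 8, 10]]


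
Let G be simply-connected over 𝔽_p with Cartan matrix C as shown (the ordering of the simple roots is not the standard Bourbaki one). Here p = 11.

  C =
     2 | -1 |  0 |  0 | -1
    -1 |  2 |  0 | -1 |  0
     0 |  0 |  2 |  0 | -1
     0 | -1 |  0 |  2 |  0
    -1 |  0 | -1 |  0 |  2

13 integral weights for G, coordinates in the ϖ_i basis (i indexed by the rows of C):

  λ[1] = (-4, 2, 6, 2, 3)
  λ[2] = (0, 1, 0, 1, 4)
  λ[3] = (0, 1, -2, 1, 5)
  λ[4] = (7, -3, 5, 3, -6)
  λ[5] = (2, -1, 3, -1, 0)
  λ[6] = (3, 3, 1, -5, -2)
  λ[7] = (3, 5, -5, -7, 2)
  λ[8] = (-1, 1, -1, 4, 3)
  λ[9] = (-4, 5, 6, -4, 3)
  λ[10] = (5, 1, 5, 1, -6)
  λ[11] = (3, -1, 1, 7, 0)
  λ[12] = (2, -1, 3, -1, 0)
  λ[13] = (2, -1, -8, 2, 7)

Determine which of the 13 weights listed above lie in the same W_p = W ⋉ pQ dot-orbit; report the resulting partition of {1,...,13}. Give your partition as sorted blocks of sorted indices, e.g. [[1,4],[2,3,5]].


C ↔ A_5 under row/col permutation; |W(A_5)| = 720.

Folding the 13 weights λ_j+ρ into Ā_11 (reps in the given 5-coord order):

    λ_1+ρ ↦ (3, 0, 4, 0, 1)
    λ_2+ρ ↦ (1, 2, 1, 2, 5)
    λ_3+ρ ↦ (1, 2, 1, 2, 5)
    λ_4+ρ ↦ (1, 2, 1, 2, 5)
    λ_5+ρ ↦ (3, 0, 4, 0, 1)
    λ_6+ρ ↦ (3, 0, 1, 4, 1)
    λ_7+ρ ↦ (3, 0, 1, 4, 1)
    λ_8+ρ ↦ (0, 2, 0, 5, 4)
    λ_9+ρ ↦ (3, 0, 4, 0, 1)
    λ_10+ρ ↦ (1, 2, 1, 2, 5)
    λ_11+ρ ↦ (3, 0, 1, 4, 1)
    λ_12+ρ ↦ (3, 0, 4, 0, 1)
    λ_13+ρ ↦ (3, 0, 4, 0, 1)

Linkage partition of the 13 weights (4 classes, p=11):

[[1, 5, 9, 12, 13], [2, 3, 4, 10], [6, 7, 11], [8]]


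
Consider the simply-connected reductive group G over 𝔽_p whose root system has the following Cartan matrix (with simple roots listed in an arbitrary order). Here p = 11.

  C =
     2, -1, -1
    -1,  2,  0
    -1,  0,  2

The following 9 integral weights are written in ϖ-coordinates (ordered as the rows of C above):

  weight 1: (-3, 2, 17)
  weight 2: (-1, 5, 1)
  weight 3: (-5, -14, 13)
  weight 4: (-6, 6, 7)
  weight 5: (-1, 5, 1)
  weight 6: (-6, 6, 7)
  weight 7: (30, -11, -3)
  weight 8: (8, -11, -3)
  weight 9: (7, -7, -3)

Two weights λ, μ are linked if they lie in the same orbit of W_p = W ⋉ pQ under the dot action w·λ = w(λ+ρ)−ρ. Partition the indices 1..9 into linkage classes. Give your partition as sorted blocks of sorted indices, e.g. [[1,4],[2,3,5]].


A_3 Cartan matrix, 3 simple roots permuted; ρ=(1,1,1).

Each λ_j+ρ reduced to Ā_11; 3-tuples below use C's row order:

  1: (5, 2, 3);  2: (0, 6, 2);  3: (5, 2, 3);  4: (5, 2, 3);  5: (0, 6, 2);  6: (5, 2, 3);  7: (2, 7, 1);  8: (2, 7, 1);  9: (0, 6, 2)

3 distinct reps among the 9 weights ⇒ 3 W_11-linkage classes:

[[1, 3, 4, 6], [2, 5, 9], [7, 8]]


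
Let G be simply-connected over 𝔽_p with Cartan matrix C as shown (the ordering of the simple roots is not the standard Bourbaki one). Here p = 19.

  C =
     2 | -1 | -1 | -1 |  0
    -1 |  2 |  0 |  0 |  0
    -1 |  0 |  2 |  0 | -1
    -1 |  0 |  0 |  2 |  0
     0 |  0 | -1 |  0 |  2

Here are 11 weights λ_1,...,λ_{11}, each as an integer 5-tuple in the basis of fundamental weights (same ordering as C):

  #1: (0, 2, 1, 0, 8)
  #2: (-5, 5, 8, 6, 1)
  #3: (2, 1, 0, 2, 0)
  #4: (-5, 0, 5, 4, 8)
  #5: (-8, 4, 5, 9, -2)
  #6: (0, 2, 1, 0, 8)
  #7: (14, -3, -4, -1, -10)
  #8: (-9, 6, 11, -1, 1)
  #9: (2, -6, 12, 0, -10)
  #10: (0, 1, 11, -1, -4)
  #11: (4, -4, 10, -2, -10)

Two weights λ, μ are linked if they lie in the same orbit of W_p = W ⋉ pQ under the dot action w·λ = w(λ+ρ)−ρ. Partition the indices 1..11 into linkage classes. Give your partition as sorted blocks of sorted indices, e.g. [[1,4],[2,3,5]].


D_5 Cartan matrix, 5 simple roots permuted; ρ=(1,1,1,1,1).

Alcove-folded reps (p=19, 11 weights, presented ϖ-order):

  λ_1+ρ ↦ (1, 3, 2, 1, 9);  λ_2+ρ ↦ (3, 2, 1, 3, 1);  λ_3+ρ ↦ (3, 2, 1, 3, 1);  λ_4+ρ ↦ (1, 3, 2, 1, 9);  λ_5+ρ ↦ (3, 2, 1, 3, 1);  λ_6+ρ ↦ (1, 3, 2, 1, 9);  λ_7+ρ ↦ (1, 2, 3, 0, 3);  λ_8+ρ ↦ (1, 0, 3, 7, 2);  λ_9+ρ ↦ (1, 3, 2, 1, 9);  λ_10+ρ ↦ (1, 2, 3, 0, 3);  λ_11+ρ ↦ (1, 3, 2, 1, 9)

Grouping the 11 weights by Ā_19-representative: 4 linkage classes.

[[1, 4, 6, 9, 11], [2, 3, 5], [7, 10], [8]]


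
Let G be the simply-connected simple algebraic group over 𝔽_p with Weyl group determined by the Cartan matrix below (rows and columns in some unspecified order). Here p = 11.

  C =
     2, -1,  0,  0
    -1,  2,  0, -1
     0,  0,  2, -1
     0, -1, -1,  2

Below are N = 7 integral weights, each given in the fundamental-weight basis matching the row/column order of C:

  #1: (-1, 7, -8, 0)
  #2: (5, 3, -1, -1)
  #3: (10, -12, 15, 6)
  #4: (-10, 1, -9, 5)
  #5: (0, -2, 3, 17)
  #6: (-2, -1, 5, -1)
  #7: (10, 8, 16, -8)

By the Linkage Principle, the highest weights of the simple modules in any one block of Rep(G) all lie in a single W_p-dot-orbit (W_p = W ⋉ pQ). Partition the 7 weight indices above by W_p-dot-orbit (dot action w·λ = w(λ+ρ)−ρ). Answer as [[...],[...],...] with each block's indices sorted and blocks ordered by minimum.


Cartan matrix: type A_4 (|W|=120); un-permuting the 4 rows.

Alcove-folded reps (p=11, 7 weights, presented ϖ-order):

    λ_1+ρ ↦ (0, 2, 1, 6)
    λ_2+ρ ↦ (6, 4, 0, 0)
    λ_3+ρ ↦ (6, 4, 0, 0)
    λ_4+ρ ↦ (0, 2, 1, 6)
    λ_5+ρ ↦ (6, 4, 0, 0)
    λ_6+ρ ↦ (0, 0, 5, 1)
    λ_7+ρ ↦ (0, 2, 1, 6)

Linkage partition of the 7 weights (3 classes, p=11):

[[1, 4, 7], [2, 3, 5], [6]]


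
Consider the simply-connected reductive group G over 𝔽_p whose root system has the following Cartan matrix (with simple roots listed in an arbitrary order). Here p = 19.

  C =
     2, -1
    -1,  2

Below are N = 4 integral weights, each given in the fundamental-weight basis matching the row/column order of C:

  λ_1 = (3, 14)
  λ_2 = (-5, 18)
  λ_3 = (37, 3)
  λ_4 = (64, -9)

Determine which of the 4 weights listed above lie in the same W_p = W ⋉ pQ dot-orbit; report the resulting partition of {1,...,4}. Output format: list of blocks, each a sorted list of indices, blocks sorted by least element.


Dynkin diagram of C (from the 2 off-diagonal −1 entries): A_2.

Each λ_j+ρ reduced to Ā_19; 2-tuples below use C's row order:

  λ_1+ρ ↦ (4, 15)
  λ_2+ρ ↦ (4, 15)
  λ_3+ρ ↦ (4, 15)
  λ_4+ρ ↦ (0, 8)

These 4 weights hit 2 W_19-dot-orbits; sizes (3, 1):

[[1, 2, 3], [4]]


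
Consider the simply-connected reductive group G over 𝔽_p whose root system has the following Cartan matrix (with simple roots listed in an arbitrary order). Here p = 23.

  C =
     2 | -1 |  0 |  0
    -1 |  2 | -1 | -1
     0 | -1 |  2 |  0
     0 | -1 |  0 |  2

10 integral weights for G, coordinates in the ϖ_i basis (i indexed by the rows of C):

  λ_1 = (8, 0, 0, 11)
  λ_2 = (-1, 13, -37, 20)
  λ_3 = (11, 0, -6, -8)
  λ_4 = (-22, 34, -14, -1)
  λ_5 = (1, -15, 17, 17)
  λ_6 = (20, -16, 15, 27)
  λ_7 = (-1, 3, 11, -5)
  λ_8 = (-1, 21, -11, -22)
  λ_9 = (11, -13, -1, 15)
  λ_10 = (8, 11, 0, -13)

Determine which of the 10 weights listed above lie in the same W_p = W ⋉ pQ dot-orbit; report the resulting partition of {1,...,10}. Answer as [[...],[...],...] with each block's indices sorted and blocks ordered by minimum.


Type D_4, rank 4, |W|=192; reorder rows/cols to standard.

Folding the 10 weights λ_j+ρ into Ā_23 (reps in the given 4-coord order):

    1: (9, 0, 1, 12)
    2: (9, 0, 1, 12)
    3: (1, 1, 6, 4)
    4: (9, 0, 1, 12)
    5: (12, 1, 4, 4)
    6: (1, 1, 6, 4)
    7: (0, 0, 12, 4)
    8: (9, 0, 1, 12)
    9: (0, 0, 12, 4)
    10: (9, 0, 1, 12)

The 10 indices split into 4 linkage classes (same alcove rep ⇔ same W_23-dot-orbit):

[[1, 2, 4, 8, 10], [3, 6], [5], [7, 9]]


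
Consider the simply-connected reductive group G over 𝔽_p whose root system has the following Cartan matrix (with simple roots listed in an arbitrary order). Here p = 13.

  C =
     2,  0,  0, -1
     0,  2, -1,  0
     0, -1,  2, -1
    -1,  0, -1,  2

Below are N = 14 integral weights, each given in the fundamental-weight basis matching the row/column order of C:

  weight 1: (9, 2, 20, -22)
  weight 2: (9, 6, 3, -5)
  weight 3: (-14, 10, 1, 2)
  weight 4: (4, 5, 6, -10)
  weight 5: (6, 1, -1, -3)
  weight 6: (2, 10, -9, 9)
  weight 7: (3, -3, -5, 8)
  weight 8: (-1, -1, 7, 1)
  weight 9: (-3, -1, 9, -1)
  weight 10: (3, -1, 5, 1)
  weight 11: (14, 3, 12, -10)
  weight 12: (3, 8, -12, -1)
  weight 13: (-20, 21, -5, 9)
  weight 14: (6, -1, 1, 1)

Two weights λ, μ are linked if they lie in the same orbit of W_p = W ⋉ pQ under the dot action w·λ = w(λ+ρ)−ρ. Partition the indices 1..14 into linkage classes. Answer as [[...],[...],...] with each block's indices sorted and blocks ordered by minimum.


Cartan matrix: type A_4 (|W|=120); un-permuting the 4 rows.

Folding the 14 weights λ_j+ρ into Ā_13 (reps in the given 4-coord order):

  1: (0, 0, 8, 2)
  2: (2, 3, 0, 4)
  3: (0, 0, 8, 2)
  4: (4, 4, 2, 3)
  5: (5, 0, 2, 0)
  6: (0, 0, 8, 2)
  7: (4, 4, 2, 3)
  8: (0, 0, 8, 2)
  9: (0, 0, 8, 2)
  10: (4, 0, 6, 2)
  11: (4, 4, 2, 3)
  12: (7, 0, 2, 2)
  13: (4, 4, 2, 3)
  14: (7, 0, 2, 2)

These 14 weights hit 6 W_13-dot-orbits; sizes (5, 1, 4, 1, 1, 2):

[[1, 3, 6, 8, 9], [2], [4, 7, 11, 13], [5], [10], [12, 14]]


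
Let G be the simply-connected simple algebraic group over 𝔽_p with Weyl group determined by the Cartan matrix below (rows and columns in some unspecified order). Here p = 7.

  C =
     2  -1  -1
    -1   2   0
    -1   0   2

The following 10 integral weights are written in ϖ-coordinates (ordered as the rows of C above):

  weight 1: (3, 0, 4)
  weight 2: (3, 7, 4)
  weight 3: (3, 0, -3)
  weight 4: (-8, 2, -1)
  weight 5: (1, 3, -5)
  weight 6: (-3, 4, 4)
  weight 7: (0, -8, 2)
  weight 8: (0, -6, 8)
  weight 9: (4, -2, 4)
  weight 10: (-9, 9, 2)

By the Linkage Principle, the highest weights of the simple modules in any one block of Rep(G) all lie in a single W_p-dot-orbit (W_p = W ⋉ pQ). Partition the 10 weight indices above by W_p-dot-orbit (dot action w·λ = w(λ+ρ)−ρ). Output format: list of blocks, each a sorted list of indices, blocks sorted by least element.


Cartan matrix: type A_3 (|W|=24); un-permuting the 3 rows.

λ_j+ρ reflected into Ā_7 (⟨·,θ^∨⟩≤7); 3-tuples as given:

    λ_1 → (2, 2, 2)
    λ_2 → (2, 1, 2)
    λ_3 → (2, 1, 2)
    λ_4 → (4, 0, 3)
    λ_5 → (2, 2, 2)
    λ_6 → (2, 2, 2)
    λ_7 → (3, 1, 3)
    λ_8 → (2, 2, 2)
    λ_9 → (2, 2, 2)
    λ_10 → (2, 1, 2)

Partition of {1..10} into 4 W_7-dot-orbits:

[[1, 5, 6, 8, 9], [2, 3, 10], [4], [7]]


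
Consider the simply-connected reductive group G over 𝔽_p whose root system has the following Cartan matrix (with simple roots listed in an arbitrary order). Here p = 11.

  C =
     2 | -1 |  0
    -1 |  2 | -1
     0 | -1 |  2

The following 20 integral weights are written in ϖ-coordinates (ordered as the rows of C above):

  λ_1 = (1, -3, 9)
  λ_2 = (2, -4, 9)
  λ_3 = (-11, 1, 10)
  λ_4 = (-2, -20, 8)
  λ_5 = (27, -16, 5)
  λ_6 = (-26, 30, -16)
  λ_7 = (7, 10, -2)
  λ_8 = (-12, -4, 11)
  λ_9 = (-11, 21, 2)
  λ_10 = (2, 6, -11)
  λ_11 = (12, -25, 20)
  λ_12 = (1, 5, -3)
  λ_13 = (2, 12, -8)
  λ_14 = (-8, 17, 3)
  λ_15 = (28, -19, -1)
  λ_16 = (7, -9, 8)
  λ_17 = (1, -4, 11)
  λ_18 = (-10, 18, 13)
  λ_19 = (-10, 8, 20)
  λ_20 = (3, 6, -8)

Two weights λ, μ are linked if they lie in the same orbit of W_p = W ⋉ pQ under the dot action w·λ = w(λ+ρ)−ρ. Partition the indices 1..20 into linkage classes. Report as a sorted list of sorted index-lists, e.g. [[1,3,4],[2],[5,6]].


Dynkin diagram of C (from the 4 off-diagonal −1 entries): A_3.

Ā_11 reps of the 20 weights (A_3, coords as presented):

    λ_1 → (0, 2, 8)
    λ_2 → (0, 3, 7)
    λ_3 → (0, 8, 1)
    λ_4 → (0, 2, 8)
    λ_5 → (2, 4, 2)
    λ_6 → (2, 4, 2)
    λ_7 → (0, 3, 7)
    λ_8 → (0, 8, 1)
    λ_9 → (0, 3, 7)
    λ_10 → (0, 3, 7)
    λ_11 → (0, 2, 8)
    λ_12 → (2, 4, 2)
    λ_13 → (2, 4, 2)
    λ_14 → (4, 0, 7)
    λ_15 → (0, 0, 7)
    λ_16 → (0, 8, 1)
    λ_17 → (0, 2, 8)
    λ_18 → (0, 8, 1)
    λ_19 → (0, 2, 8)
    λ_20 → (4, 0, 7)

These 20 weights hit 6 W_11-dot-orbits; sizes (5, 4, 4, 4, 2, 1):

[[1, 4, 11, 17, 19], [2, 7, 9, 10], [3, 8, 16, 18], [5, 6, 12, 13], [14, 20], [15]]


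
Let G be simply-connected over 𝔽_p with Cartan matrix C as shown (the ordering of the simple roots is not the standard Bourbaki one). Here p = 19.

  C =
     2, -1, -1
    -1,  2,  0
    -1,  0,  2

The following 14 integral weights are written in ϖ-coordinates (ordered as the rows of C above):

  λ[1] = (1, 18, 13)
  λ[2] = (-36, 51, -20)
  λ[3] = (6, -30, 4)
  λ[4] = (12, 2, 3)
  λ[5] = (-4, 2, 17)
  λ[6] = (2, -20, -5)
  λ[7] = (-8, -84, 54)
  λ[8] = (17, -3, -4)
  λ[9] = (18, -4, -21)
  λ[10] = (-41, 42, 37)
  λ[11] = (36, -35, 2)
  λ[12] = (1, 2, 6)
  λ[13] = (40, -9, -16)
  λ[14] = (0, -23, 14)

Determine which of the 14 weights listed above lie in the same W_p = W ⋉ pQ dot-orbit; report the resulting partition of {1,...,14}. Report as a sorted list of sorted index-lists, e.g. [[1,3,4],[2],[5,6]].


A_3 Cartan matrix, 3 simple roots permuted; ρ=(1,1,1).

Folding the 14 weights λ_j+ρ into Ā_19 (reps in the given 3-coord order):

    1: (0, 3, 2)
    2: (0, 3, 2)
    3: (2, 3, 7)
    4: (13, 2, 3)
    5: (3, 0, 15)
    6: (3, 0, 15)
    7: (2, 3, 7)
    8: (13, 2, 3)
    9: (3, 0, 15)
    10: (0, 3, 2)
    11: (13, 2, 3)
    12: (2, 3, 7)
    13: (3, 11, 4)
    14: (13, 2, 3)

Linkage partition of the 14 weights (5 classes, p=19):

[[1, 2, 10], [3, 7, 12], [4, 8, 11, 14], [5, 6, 9], [13]]


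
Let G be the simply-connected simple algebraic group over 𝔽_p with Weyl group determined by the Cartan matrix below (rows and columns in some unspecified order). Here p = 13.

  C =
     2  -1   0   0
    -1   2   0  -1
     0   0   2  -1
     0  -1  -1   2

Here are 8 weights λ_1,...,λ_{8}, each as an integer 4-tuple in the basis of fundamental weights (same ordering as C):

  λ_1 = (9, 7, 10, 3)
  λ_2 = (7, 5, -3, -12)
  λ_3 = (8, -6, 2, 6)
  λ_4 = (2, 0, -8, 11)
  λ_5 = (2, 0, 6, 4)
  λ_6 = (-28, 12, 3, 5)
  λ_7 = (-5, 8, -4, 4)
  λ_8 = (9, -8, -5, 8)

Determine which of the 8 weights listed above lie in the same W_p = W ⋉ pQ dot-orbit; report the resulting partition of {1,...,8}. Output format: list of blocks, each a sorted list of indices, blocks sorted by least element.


C ↔ A_4 under row/col permutation; |W(A_4)| = 120.

Each λ_j+ρ reduced to Ā_13; 4-tuples below use C's row order:

  λ_1+ρ ↦ (3, 5, 2, 2)
  λ_2+ρ ↦ (0, 2, 5, 5)
  λ_3+ρ ↦ (3, 5, 2, 2)
  λ_4+ρ ↦ (0, 1, 4, 5)
  λ_5+ρ ↦ (0, 1, 4, 5)
  λ_6+ρ ↦ (0, 1, 4, 5)
  λ_7+ρ ↦ (3, 5, 2, 2)
  λ_8+ρ ↦ (3, 5, 2, 2)

The 8 indices split into 3 linkage classes (same alcove rep ⇔ same W_13-dot-orbit):

[[1, 3, 7, 8], [2], [4, 5, 6]]


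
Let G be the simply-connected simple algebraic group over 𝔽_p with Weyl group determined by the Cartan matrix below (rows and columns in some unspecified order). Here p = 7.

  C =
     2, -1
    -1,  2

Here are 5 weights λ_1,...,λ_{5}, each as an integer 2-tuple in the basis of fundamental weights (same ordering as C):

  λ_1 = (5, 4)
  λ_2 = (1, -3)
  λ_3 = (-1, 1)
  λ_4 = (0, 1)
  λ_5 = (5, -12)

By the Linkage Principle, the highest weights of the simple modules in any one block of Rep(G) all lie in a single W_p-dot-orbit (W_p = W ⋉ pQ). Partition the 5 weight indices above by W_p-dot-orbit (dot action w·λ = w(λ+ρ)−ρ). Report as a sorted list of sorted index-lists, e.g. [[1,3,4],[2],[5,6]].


A_2 Cartan matrix, 2 simple roots permuted; ρ=(1,1).

Folding the 5 weights λ_j+ρ into Ā_7 (reps in the given 2-coord order):

  1: (2, 1)
  2: (0, 2)
  3: (0, 2)
  4: (1, 2)
  5: (1, 2)

Partition of {1..5} into 3 W_7-dot-orbits:

[[1], [2, 3], [4, 5]]


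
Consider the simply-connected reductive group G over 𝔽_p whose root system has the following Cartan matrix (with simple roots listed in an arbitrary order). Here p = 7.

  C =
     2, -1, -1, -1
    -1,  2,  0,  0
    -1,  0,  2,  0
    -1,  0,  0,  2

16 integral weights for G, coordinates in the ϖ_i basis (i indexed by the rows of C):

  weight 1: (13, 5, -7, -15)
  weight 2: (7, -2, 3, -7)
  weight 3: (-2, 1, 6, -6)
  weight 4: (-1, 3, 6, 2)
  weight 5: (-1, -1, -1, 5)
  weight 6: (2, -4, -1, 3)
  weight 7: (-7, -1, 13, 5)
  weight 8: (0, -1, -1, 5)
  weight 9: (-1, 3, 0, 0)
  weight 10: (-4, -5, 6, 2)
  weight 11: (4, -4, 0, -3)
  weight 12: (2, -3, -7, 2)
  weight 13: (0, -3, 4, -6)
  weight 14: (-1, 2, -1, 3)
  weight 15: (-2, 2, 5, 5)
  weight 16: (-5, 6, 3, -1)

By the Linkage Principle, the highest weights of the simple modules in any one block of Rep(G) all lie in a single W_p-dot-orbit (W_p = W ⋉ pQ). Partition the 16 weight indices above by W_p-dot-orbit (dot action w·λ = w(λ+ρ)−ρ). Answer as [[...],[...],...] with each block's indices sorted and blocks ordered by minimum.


D_4 Cartan matrix, 4 simple roots permuted; ρ=(1,1,1,1).

λ_j+ρ reflected into Ā_7 (⟨·,θ^∨⟩≤7); 4-tuples as given:

  1: (0, 0, 0, 6);  2: (0, 4, 1, 1);  3: (0, 4, 1, 1);  4: (0, 3, 0, 4);  5: (0, 0, 0, 6);  6: (0, 3, 0, 4);  7: (0, 0, 0, 6);  8: (0, 0, 0, 6);  9: (0, 4, 1, 1);  10: (0, 3, 0, 4);  11: (0, 3, 1, 2);  12: (0, 3, 1, 2);  13: (0, 4, 1, 1);  14: (0, 3, 0, 4);  15: (0, 4, 1, 1);  16: (0, 3, 0, 4)

These 16 weights hit 4 W_7-dot-orbits; sizes (4, 5, 5, 2):

[[1, 5, 7, 8], [2, 3, 9, 13, 15], [4, 6, 10, 14, 16], [11, 12]]


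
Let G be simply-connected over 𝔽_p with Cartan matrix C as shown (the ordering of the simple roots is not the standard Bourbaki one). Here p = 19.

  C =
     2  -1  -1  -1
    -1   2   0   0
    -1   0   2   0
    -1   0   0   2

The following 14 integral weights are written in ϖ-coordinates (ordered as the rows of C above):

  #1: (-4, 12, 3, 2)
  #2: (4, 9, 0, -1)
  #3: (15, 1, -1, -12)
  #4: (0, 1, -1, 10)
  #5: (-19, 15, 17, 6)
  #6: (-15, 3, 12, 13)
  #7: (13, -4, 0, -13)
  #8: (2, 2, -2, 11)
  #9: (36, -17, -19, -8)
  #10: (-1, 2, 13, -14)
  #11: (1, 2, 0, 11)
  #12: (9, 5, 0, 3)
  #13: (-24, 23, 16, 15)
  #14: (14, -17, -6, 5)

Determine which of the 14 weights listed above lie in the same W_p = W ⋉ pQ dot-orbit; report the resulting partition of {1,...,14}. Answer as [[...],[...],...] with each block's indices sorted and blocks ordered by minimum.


Cartan matrix: type D_4 (|W|=192); un-permuting the 4 rows.

W_19-reps of the 14 weights in Ā_19 (same 4-coord order as C):

  1: (3, 10, 1, 0)
  2: (3, 10, 1, 0)
  3: (1, 2, 0, 11)
  4: (1, 2, 0, 11)
  5: (1, 2, 0, 11)
  6: (3, 10, 1, 0)
  7: (1, 2, 0, 11)
  8: (1, 3, 1, 12)
  9: (1, 2, 0, 11)
  10: (3, 10, 1, 0)
  11: (1, 3, 1, 12)
  12: (1, 4, 1, 2)
  13: (1, 4, 1, 2)
  14: (3, 10, 1, 0)

The 14 indices split into 4 linkage classes (same alcove rep ⇔ same W_19-dot-orbit):

[[1, 2, 6, 10, 14], [3, 4, 5, 7, 9], [8, 11], [12, 13]]


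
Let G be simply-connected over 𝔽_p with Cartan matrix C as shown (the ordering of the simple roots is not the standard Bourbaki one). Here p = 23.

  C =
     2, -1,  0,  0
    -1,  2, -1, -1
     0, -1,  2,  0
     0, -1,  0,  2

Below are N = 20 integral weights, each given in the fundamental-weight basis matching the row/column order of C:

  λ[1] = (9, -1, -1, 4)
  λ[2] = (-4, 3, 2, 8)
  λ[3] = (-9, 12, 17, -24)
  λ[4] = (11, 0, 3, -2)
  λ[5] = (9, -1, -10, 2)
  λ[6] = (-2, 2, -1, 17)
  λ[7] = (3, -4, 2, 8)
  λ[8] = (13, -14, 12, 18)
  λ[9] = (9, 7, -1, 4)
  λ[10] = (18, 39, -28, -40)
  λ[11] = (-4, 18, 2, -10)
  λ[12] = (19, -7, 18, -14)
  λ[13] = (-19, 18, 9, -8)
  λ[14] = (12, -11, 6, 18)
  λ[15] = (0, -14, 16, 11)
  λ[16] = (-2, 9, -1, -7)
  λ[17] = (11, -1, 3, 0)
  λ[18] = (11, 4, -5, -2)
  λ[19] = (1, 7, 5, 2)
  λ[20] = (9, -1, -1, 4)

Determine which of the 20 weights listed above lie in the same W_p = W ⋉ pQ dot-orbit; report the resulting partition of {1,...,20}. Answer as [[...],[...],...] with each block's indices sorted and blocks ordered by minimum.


Dynkin diagram of C (from the 6 off-diagonal −1 entries): D_4.

Alcove-folded reps (p=23, 20 weights, presented ϖ-order):

  λ_1+ρ ↦ (10, 0, 0, 5);  λ_2+ρ ↦ (3, 1, 3, 9);  λ_3+ρ ↦ (10, 0, 0, 5);  λ_4+ρ ↦ (12, 0, 4, 1);  λ_5+ρ ↦ (1, 3, 0, 6);  λ_6+ρ ↦ (1, 2, 0, 18);  λ_7+ρ ↦ (1, 3, 0, 6);  λ_8+ρ ↦ (1, 3, 0, 6);  λ_9+ρ ↦ (10, 0, 0, 5);  λ_10+ρ ↦ (3, 1, 3, 9);  λ_11+ρ ↦ (3, 1, 3, 9);  λ_12+ρ ↦ (1, 3, 0, 6);  λ_13+ρ ↦ (12, 0, 4, 1);  λ_14+ρ ↦ (3, 1, 3, 9);  λ_15+ρ ↦ (12, 0, 4, 1);  λ_16+ρ ↦ (1, 3, 0, 6);  λ_17+ρ ↦ (12, 0, 4, 1);  λ_18+ρ ↦ (12, 0, 4, 1);  λ_19+ρ ↦ (2, 4, 6, 3);  λ_20+ρ ↦ (10, 0, 0, 5)

The 20 indices split into 6 linkage classes (same alcove rep ⇔ same W_23-dot-orbit):

[[1, 3, 9, 20], [2, 10, 11, 14], [4, 13, 15, 17, 18], [5, 7, 8, 12, 16], [6], [19]]
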